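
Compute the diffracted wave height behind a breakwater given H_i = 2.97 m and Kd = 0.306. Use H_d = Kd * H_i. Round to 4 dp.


H_d = Kd * H_i
H_d = 0.306 * 2.97
H_d = 0.9088 m

0.9088


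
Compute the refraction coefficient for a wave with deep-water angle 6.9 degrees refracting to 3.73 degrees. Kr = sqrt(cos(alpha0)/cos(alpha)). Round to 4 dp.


Kr = sqrt(cos(alpha0) / cos(alpha))
cos(6.9) = 0.992757
cos(3.73) = 0.997882
Kr = sqrt(0.992757 / 0.997882)
Kr = sqrt(0.994865)
Kr = 0.9974

0.9974


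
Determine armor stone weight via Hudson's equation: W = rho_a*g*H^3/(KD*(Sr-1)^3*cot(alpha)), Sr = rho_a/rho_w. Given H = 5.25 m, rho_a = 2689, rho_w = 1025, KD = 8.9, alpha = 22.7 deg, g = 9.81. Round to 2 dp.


Sr = rho_a / rho_w = 2689 / 1025 = 2.623415
(Sr - 1) = 1.623415
(Sr - 1)^3 = 4.278469
cot(22.7) = 1 / tan(22.7) = 1 / 0.418309 = 2.390577
Numerator = 2689 * 9.81 * 5.25^3 = 3817136.7577
Denominator = 8.9 * 4.278469 * 2.390577 = 91.029279
W = 3817136.7577 / 91.029279
W = 41933.07 N

41933.07


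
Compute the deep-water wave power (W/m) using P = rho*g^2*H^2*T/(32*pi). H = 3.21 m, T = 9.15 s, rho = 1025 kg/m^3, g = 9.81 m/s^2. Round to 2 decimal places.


P = rho * g^2 * H^2 * T / (32 * pi)
P = 1025 * 9.81^2 * 3.21^2 * 9.15 / (32 * pi)
P = 1025 * 96.2361 * 10.3041 * 9.15 / 100.53096
P = 92510.96 W/m

92510.96


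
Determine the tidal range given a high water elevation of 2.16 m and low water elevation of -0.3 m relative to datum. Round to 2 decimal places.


Tidal range = High water - Low water
Tidal range = 2.16 - (-0.3)
Tidal range = 2.46 m

2.46


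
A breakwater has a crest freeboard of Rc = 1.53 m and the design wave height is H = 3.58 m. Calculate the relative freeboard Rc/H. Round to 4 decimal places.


Relative freeboard = Rc / H
= 1.53 / 3.58
= 0.4274

0.4274


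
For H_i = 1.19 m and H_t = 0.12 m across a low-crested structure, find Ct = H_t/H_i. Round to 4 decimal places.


Ct = H_t / H_i
Ct = 0.12 / 1.19
Ct = 0.1008

0.1008


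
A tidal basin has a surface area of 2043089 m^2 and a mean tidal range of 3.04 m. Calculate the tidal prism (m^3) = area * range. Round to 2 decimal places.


Tidal prism = Area * Tidal range
P = 2043089 * 3.04
P = 6210990.56 m^3

6210990.56


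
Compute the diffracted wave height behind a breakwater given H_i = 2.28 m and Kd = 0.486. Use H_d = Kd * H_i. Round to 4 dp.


H_d = Kd * H_i
H_d = 0.486 * 2.28
H_d = 1.1081 m

1.1081


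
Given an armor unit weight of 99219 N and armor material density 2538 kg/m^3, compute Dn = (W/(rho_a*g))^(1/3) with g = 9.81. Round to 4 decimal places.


V = W / (rho_a * g)
V = 99219 / (2538 * 9.81)
V = 99219 / 24897.78
V = 3.985054 m^3
Dn = V^(1/3) = 3.985054^(1/3)
Dn = 1.5854 m

1.5854


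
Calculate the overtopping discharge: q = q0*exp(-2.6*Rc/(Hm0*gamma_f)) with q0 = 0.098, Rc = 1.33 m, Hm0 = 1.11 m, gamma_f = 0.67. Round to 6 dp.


q = q0 * exp(-2.6 * Rc / (Hm0 * gamma_f))
Exponent = -2.6 * 1.33 / (1.11 * 0.67)
= -2.6 * 1.33 / 0.7437
= -4.649724
exp(-4.649724) = 0.009564
q = 0.098 * 0.009564
q = 0.000937 m^3/s/m

0.000937


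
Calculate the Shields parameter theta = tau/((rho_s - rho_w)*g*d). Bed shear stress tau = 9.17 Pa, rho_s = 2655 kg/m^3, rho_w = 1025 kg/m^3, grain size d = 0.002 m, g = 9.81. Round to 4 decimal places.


theta = tau / ((rho_s - rho_w) * g * d)
rho_s - rho_w = 2655 - 1025 = 1630
Denominator = 1630 * 9.81 * 0.002 = 31.980600
theta = 9.17 / 31.980600
theta = 0.2867

0.2867


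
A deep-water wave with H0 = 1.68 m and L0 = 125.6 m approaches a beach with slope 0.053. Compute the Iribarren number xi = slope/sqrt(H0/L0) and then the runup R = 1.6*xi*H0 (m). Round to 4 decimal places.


xi = slope / sqrt(H0/L0)
H0/L0 = 1.68/125.6 = 0.013376
sqrt(0.013376) = 0.115654
xi = 0.053 / 0.115654 = 0.458264
R = 1.6 * xi * H0 = 1.6 * 0.458264 * 1.68
R = 1.2318 m

1.2318


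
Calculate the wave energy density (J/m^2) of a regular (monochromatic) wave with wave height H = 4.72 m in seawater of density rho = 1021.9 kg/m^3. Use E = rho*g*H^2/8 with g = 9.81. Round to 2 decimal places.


E = (1/8) * rho * g * H^2
E = (1/8) * 1021.9 * 9.81 * 4.72^2
E = 0.125 * 1021.9 * 9.81 * 22.2784
E = 27917.17 J/m^2

27917.17


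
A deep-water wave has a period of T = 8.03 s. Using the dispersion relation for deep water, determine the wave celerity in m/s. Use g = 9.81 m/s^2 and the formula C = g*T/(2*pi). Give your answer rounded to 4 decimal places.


We use the deep-water celerity formula:
C = g * T / (2 * pi)
C = 9.81 * 8.03 / (2 * 3.14159...)
C = 78.774300 / 6.283185
C = 12.5373 m/s

12.5373


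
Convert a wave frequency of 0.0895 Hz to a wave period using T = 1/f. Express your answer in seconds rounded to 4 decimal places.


T = 1 / f
T = 1 / 0.0895
T = 11.1732 s

11.1732


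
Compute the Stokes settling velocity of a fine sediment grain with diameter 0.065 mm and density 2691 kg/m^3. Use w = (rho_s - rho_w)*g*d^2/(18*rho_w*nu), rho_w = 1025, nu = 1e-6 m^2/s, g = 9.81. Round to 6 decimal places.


w = (rho_s - rho_w) * g * d^2 / (18 * rho_w * nu)
d = 0.065 mm = 0.000065 m
rho_s - rho_w = 2691 - 1025 = 1666
Numerator = 1666 * 9.81 * (0.000065)^2 = 0.000069051119
Denominator = 18 * 1025 * 1e-6 = 0.018450
w = 0.003743 m/s

0.003743


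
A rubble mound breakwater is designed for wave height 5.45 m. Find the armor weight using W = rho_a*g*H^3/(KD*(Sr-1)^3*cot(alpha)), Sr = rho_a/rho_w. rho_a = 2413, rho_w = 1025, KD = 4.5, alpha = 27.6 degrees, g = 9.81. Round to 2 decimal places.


Sr = rho_a / rho_w = 2413 / 1025 = 2.354146
(Sr - 1) = 1.354146
(Sr - 1)^3 = 2.483115
cot(27.6) = 1 / tan(27.6) = 1 / 0.522787 = 1.912824
Numerator = 2413 * 9.81 * 5.45^3 = 3831914.7280
Denominator = 4.5 * 2.483115 * 1.912824 = 21.373923
W = 3831914.7280 / 21.373923
W = 179279.90 N

179279.90


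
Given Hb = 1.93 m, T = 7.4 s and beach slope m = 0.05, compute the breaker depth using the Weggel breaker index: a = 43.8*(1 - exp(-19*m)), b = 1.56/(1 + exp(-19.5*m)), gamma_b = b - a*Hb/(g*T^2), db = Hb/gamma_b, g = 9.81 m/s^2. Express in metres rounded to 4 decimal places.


a = 43.8 * (1 - exp(-19 * m))
exp(-19 * 0.05) = exp(-0.9500) = 0.386741
a = 43.8 * (1 - 0.386741) = 26.860743
b = 1.56 / (1 + exp(-19.5 * m))
exp(-19.5 * 0.05) = exp(-0.9750) = 0.377192
b = 1.56 / (1 + 0.377192) = 1.132739
Hb / (g * T^2) = 1.93 / (9.81 * 7.4^2) = 1.93 / 537.1956 = 0.00359273
gamma_b = b - a * Hb/(g*T^2) = 1.132739 - 26.860743 * 0.00359273 = 1.036236
db = Hb / gamma_b = 1.93 / 1.036236
db = 1.8625 m

1.8625


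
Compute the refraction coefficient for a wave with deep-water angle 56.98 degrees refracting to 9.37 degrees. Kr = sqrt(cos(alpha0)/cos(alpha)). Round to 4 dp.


Kr = sqrt(cos(alpha0) / cos(alpha))
cos(56.98) = 0.544932
cos(9.37) = 0.986658
Kr = sqrt(0.544932 / 0.986658)
Kr = sqrt(0.552301)
Kr = 0.7432

0.7432


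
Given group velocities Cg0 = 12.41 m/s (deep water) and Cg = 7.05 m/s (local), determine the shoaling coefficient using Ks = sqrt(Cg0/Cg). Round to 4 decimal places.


Ks = sqrt(Cg0 / Cg)
Ks = sqrt(12.41 / 7.05)
Ks = sqrt(1.7603)
Ks = 1.3268

1.3268


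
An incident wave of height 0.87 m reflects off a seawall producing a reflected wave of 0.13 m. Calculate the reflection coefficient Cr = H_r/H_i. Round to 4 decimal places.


Cr = H_r / H_i
Cr = 0.13 / 0.87
Cr = 0.1494

0.1494


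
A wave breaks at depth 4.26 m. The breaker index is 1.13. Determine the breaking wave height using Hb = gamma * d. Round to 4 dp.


Hb = gamma * d
Hb = 1.13 * 4.26
Hb = 4.8138 m

4.8138


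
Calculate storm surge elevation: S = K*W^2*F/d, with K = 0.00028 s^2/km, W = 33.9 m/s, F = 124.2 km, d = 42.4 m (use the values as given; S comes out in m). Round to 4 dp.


S = K * W^2 * F / d
W^2 = 33.9^2 = 1149.21
S = 0.00028 * 1149.21 * 124.2 / 42.4
Numerator = 0.00028 * 1149.21 * 124.2 = 39.964927
S = 39.964927 / 42.4 = 0.9426 m

0.9426


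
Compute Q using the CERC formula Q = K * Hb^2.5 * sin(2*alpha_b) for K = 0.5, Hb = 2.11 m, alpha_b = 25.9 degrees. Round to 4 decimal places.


Q = K * Hb^2.5 * sin(2 * alpha_b)
Hb^2.5 = 2.11^2.5 = 6.467049
sin(2 * 25.9) = sin(51.8) = 0.785857
Q = 0.5 * 6.467049 * 0.785857
Q = 2.5411 m^3/s

2.5411


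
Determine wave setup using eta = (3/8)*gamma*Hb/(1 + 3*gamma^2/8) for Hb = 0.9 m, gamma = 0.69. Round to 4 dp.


eta = (3/8) * gamma * Hb / (1 + 3*gamma^2/8)
Numerator = (3/8) * 0.69 * 0.9 = 0.232875
Denominator = 1 + 3*0.69^2/8 = 1 + 0.178538 = 1.178538
eta = 0.232875 / 1.178538
eta = 0.1976 m

0.1976


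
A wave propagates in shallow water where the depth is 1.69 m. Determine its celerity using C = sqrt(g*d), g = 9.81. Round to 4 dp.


Using the shallow-water approximation:
C = sqrt(g * d) = sqrt(9.81 * 1.69)
C = sqrt(16.5789)
C = 4.0717 m/s

4.0717


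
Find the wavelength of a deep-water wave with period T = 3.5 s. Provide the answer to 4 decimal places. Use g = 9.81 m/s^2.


L0 = g * T^2 / (2 * pi)
L0 = 9.81 * 3.5^2 / (2 * pi)
L0 = 9.81 * 12.2500 / 6.28319
L0 = 120.1725 / 6.28319
L0 = 19.1260 m

19.1260


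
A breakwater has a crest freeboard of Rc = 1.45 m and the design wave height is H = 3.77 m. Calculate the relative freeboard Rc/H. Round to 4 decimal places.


Relative freeboard = Rc / H
= 1.45 / 3.77
= 0.3846

0.3846


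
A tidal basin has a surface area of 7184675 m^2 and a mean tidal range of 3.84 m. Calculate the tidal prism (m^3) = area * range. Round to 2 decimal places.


Tidal prism = Area * Tidal range
P = 7184675 * 3.84
P = 27589152.00 m^3

27589152.00


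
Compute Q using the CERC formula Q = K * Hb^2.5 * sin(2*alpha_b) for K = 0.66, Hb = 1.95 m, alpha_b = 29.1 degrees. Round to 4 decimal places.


Q = K * Hb^2.5 * sin(2 * alpha_b)
Hb^2.5 = 1.95^2.5 = 5.309902
sin(2 * 29.1) = sin(58.2) = 0.849893
Q = 0.66 * 5.309902 * 0.849893
Q = 2.9785 m^3/s

2.9785


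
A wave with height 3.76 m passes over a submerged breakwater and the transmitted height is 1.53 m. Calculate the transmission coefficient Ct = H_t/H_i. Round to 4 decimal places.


Ct = H_t / H_i
Ct = 1.53 / 3.76
Ct = 0.4069

0.4069


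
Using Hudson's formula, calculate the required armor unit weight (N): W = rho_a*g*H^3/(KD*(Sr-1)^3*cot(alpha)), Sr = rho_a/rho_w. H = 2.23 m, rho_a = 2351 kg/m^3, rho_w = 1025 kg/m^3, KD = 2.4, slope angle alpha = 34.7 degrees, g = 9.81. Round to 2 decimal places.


Sr = rho_a / rho_w = 2351 / 1025 = 2.293659
(Sr - 1) = 1.293659
(Sr - 1)^3 = 2.165005
cot(34.7) = 1 / tan(34.7) = 1 / 0.692433 = 1.444183
Numerator = 2351 * 9.81 * 2.23^3 = 255762.1215
Denominator = 2.4 * 2.165005 * 1.444183 = 7.503996
W = 255762.1215 / 7.503996
W = 34083.46 N

34083.46


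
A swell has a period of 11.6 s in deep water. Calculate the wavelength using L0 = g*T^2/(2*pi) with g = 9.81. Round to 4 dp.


L0 = g * T^2 / (2 * pi)
L0 = 9.81 * 11.6^2 / (2 * pi)
L0 = 9.81 * 134.5600 / 6.28319
L0 = 1320.0336 / 6.28319
L0 = 210.0899 m

210.0899


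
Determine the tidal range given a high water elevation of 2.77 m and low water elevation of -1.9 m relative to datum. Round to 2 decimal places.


Tidal range = High water - Low water
Tidal range = 2.77 - (-1.9)
Tidal range = 4.67 m

4.67


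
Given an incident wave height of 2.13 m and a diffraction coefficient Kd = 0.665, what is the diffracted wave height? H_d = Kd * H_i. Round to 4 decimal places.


H_d = Kd * H_i
H_d = 0.665 * 2.13
H_d = 1.4165 m

1.4165


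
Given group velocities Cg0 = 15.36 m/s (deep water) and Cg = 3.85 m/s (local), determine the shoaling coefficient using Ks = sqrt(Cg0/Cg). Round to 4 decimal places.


Ks = sqrt(Cg0 / Cg)
Ks = sqrt(15.36 / 3.85)
Ks = sqrt(3.9896)
Ks = 1.9974

1.9974


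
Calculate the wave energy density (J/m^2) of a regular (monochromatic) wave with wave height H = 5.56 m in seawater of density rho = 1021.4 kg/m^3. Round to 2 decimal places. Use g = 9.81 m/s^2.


E = (1/8) * rho * g * H^2
E = (1/8) * 1021.4 * 9.81 * 5.56^2
E = 0.125 * 1021.4 * 9.81 * 30.9136
E = 38719.03 J/m^2

38719.03


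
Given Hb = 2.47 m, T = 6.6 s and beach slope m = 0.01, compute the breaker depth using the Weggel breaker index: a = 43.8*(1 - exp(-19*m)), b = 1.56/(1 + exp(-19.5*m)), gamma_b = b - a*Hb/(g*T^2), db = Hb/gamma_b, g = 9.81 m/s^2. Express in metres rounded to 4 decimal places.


a = 43.8 * (1 - exp(-19 * m))
exp(-19 * 0.01) = exp(-0.1900) = 0.826959
a = 43.8 * (1 - 0.826959) = 7.579190
b = 1.56 / (1 + exp(-19.5 * m))
exp(-19.5 * 0.01) = exp(-0.1950) = 0.822835
b = 1.56 / (1 + 0.822835) = 0.855810
Hb / (g * T^2) = 2.47 / (9.81 * 6.6^2) = 2.47 / 427.3236 = 0.00578016
gamma_b = b - a * Hb/(g*T^2) = 0.855810 - 7.579190 * 0.00578016 = 0.812001
db = Hb / gamma_b = 2.47 / 0.812001
db = 3.0419 m

3.0419


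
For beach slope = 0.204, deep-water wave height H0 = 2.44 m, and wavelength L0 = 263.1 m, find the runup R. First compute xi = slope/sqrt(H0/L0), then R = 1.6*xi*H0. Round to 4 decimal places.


xi = slope / sqrt(H0/L0)
H0/L0 = 2.44/263.1 = 0.009274
sqrt(0.009274) = 0.096302
xi = 0.204 / 0.096302 = 2.118340
R = 1.6 * xi * H0 = 1.6 * 2.118340 * 2.44
R = 8.2700 m

8.2700


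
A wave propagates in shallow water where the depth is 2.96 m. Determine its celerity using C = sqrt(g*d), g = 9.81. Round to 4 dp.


Using the shallow-water approximation:
C = sqrt(g * d) = sqrt(9.81 * 2.96)
C = sqrt(29.0376)
C = 5.3887 m/s

5.3887


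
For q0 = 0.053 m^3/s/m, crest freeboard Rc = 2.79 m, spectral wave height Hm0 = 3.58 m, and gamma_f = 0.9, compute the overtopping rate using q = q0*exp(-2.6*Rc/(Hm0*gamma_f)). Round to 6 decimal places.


q = q0 * exp(-2.6 * Rc / (Hm0 * gamma_f))
Exponent = -2.6 * 2.79 / (3.58 * 0.9)
= -2.6 * 2.79 / 3.2220
= -2.251397
exp(-2.251397) = 0.105252
q = 0.053 * 0.105252
q = 0.005578 m^3/s/m

0.005578


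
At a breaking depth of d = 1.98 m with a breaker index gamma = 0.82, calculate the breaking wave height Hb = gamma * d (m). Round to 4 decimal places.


Hb = gamma * d
Hb = 0.82 * 1.98
Hb = 1.6236 m

1.6236


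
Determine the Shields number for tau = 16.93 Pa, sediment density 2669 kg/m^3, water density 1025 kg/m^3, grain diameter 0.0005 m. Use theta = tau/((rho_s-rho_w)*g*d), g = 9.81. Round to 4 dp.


theta = tau / ((rho_s - rho_w) * g * d)
rho_s - rho_w = 2669 - 1025 = 1644
Denominator = 1644 * 9.81 * 0.0005 = 8.063820
theta = 16.93 / 8.063820
theta = 2.0995

2.0995


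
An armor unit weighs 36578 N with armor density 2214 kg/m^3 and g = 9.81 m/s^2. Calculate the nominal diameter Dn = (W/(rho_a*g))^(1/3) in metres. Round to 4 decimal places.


V = W / (rho_a * g)
V = 36578 / (2214 * 9.81)
V = 36578 / 21719.34
V = 1.684121 m^3
Dn = V^(1/3) = 1.684121^(1/3)
Dn = 1.1898 m

1.1898


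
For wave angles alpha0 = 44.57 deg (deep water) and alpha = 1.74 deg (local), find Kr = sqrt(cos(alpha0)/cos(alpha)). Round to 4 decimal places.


Kr = sqrt(cos(alpha0) / cos(alpha))
cos(44.57) = 0.712394
cos(1.74) = 0.999539
Kr = sqrt(0.712394 / 0.999539)
Kr = sqrt(0.712722)
Kr = 0.8442

0.8442


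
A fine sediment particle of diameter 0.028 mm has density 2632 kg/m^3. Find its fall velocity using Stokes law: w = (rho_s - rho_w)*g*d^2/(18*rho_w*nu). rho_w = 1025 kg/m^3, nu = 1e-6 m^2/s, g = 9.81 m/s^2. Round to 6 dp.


w = (rho_s - rho_w) * g * d^2 / (18 * rho_w * nu)
d = 0.028 mm = 0.000028 m
rho_s - rho_w = 2632 - 1025 = 1607
Numerator = 1607 * 9.81 * (0.000028)^2 = 0.000012359501
Denominator = 18 * 1025 * 1e-6 = 0.018450
w = 0.000670 m/s

0.000670


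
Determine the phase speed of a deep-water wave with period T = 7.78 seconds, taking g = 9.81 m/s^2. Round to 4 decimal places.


We use the deep-water celerity formula:
C = g * T / (2 * pi)
C = 9.81 * 7.78 / (2 * 3.14159...)
C = 76.321800 / 6.283185
C = 12.1470 m/s

12.1470


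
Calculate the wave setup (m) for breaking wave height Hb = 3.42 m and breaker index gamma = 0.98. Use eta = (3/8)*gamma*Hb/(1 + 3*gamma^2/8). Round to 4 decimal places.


eta = (3/8) * gamma * Hb / (1 + 3*gamma^2/8)
Numerator = (3/8) * 0.98 * 3.42 = 1.256850
Denominator = 1 + 3*0.98^2/8 = 1 + 0.360150 = 1.360150
eta = 1.256850 / 1.360150
eta = 0.9241 m

0.9241


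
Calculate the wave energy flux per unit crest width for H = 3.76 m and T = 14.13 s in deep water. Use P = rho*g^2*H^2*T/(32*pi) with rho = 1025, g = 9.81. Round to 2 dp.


P = rho * g^2 * H^2 * T / (32 * pi)
P = 1025 * 9.81^2 * 3.76^2 * 14.13 / (32 * pi)
P = 1025 * 96.2361 * 14.1376 * 14.13 / 100.53096
P = 196010.75 W/m

196010.75


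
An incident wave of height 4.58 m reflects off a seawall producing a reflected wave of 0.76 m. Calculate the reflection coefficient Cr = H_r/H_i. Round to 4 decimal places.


Cr = H_r / H_i
Cr = 0.76 / 4.58
Cr = 0.1659

0.1659


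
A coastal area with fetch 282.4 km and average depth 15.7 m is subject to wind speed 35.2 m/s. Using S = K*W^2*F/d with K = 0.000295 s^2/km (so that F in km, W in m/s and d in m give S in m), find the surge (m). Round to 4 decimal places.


S = K * W^2 * F / d
W^2 = 35.2^2 = 1239.04
S = 0.000295 * 1239.04 * 282.4 / 15.7
Numerator = 0.000295 * 1239.04 * 282.4 = 103.221944
S = 103.221944 / 15.7 = 6.5746 m

6.5746


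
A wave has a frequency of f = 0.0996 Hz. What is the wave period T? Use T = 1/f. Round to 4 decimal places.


T = 1 / f
T = 1 / 0.0996
T = 10.0402 s

10.0402


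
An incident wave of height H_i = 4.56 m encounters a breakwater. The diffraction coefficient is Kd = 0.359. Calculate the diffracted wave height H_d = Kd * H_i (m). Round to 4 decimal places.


H_d = Kd * H_i
H_d = 0.359 * 4.56
H_d = 1.6370 m

1.6370


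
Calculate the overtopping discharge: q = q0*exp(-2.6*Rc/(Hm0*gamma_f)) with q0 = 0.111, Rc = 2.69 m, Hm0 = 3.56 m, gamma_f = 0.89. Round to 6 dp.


q = q0 * exp(-2.6 * Rc / (Hm0 * gamma_f))
Exponent = -2.6 * 2.69 / (3.56 * 0.89)
= -2.6 * 2.69 / 3.1684
= -2.207423
exp(-2.207423) = 0.109984
q = 0.111 * 0.109984
q = 0.012208 m^3/s/m

0.012208


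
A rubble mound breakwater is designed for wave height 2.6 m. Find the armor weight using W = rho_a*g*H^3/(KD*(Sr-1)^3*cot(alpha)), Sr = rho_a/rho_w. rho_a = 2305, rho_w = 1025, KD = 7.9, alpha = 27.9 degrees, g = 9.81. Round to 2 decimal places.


Sr = rho_a / rho_w = 2305 / 1025 = 2.248780
(Sr - 1) = 1.248780
(Sr - 1)^3 = 1.947414
cot(27.9) = 1 / tan(27.9) = 1 / 0.529473 = 1.888671
Numerator = 2305 * 9.81 * 2.6^3 = 397429.3908
Denominator = 7.9 * 1.947414 * 1.888671 = 29.056399
W = 397429.3908 / 29.056399
W = 13677.86 N

13677.86


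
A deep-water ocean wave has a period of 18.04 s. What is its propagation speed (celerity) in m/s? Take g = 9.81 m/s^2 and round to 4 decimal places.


We use the deep-water celerity formula:
C = g * T / (2 * pi)
C = 9.81 * 18.04 / (2 * 3.14159...)
C = 176.972400 / 6.283185
C = 28.1660 m/s

28.1660


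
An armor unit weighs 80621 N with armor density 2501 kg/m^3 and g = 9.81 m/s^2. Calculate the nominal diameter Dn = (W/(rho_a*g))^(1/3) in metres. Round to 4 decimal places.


V = W / (rho_a * g)
V = 80621 / (2501 * 9.81)
V = 80621 / 24534.81
V = 3.285984 m^3
Dn = V^(1/3) = 3.285984^(1/3)
Dn = 1.4867 m

1.4867


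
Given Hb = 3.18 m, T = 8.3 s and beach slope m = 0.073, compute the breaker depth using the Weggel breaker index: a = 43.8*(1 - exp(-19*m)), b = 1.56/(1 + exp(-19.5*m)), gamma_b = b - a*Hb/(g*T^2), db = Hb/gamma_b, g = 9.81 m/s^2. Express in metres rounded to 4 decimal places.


a = 43.8 * (1 - exp(-19 * m))
exp(-19 * 0.073) = exp(-1.3870) = 0.249824
a = 43.8 * (1 - 0.249824) = 32.857724
b = 1.56 / (1 + exp(-19.5 * m))
exp(-19.5 * 0.073) = exp(-1.4235) = 0.240869
b = 1.56 / (1 + 0.240869) = 1.257183
Hb / (g * T^2) = 3.18 / (9.81 * 8.3^2) = 3.18 / 675.8109 = 0.00470546
gamma_b = b - a * Hb/(g*T^2) = 1.257183 - 32.857724 * 0.00470546 = 1.102572
db = Hb / gamma_b = 3.18 / 1.102572
db = 2.8842 m

2.8842


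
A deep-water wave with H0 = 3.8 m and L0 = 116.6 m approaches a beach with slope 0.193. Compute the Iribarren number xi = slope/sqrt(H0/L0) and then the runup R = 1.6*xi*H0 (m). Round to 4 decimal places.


xi = slope / sqrt(H0/L0)
H0/L0 = 3.8/116.6 = 0.032590
sqrt(0.032590) = 0.180527
xi = 0.193 / 0.180527 = 1.069091
R = 1.6 * xi * H0 = 1.6 * 1.069091 * 3.8
R = 6.5001 m

6.5001


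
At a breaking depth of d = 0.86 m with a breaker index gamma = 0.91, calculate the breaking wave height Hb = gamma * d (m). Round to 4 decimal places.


Hb = gamma * d
Hb = 0.91 * 0.86
Hb = 0.7826 m

0.7826


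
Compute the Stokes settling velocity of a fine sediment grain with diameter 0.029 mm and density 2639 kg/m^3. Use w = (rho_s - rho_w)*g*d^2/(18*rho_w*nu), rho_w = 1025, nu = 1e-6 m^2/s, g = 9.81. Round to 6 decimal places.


w = (rho_s - rho_w) * g * d^2 / (18 * rho_w * nu)
d = 0.029 mm = 0.000029 m
rho_s - rho_w = 2639 - 1025 = 1614
Numerator = 1614 * 9.81 * (0.000029)^2 = 0.000013315839
Denominator = 18 * 1025 * 1e-6 = 0.018450
w = 0.000722 m/s

0.000722


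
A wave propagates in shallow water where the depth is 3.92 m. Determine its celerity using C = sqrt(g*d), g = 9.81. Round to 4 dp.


Using the shallow-water approximation:
C = sqrt(g * d) = sqrt(9.81 * 3.92)
C = sqrt(38.4552)
C = 6.2012 m/s

6.2012


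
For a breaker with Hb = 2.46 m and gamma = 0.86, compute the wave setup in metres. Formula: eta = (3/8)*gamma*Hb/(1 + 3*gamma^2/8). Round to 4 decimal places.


eta = (3/8) * gamma * Hb / (1 + 3*gamma^2/8)
Numerator = (3/8) * 0.86 * 2.46 = 0.793350
Denominator = 1 + 3*0.86^2/8 = 1 + 0.277350 = 1.277350
eta = 0.793350 / 1.277350
eta = 0.6211 m

0.6211


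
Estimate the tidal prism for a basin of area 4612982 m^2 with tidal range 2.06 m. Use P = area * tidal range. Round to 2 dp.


Tidal prism = Area * Tidal range
P = 4612982 * 2.06
P = 9502742.92 m^3

9502742.92


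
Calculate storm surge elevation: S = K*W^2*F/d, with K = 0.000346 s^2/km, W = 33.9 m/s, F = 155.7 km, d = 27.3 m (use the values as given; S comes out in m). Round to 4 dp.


S = K * W^2 * F / d
W^2 = 33.9^2 = 1149.21
S = 0.000346 * 1149.21 * 155.7 / 27.3
Numerator = 0.000346 * 1149.21 * 155.7 = 61.910471
S = 61.910471 / 27.3 = 2.2678 m

2.2678


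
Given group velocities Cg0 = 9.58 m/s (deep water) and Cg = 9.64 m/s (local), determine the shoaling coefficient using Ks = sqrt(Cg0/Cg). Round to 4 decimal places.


Ks = sqrt(Cg0 / Cg)
Ks = sqrt(9.58 / 9.64)
Ks = sqrt(0.9938)
Ks = 0.9969

0.9969


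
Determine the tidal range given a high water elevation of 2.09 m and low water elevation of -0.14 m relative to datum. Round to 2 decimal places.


Tidal range = High water - Low water
Tidal range = 2.09 - (-0.14)
Tidal range = 2.23 m

2.23


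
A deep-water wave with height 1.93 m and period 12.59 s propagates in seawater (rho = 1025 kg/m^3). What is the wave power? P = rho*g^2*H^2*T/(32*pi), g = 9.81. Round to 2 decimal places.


P = rho * g^2 * H^2 * T / (32 * pi)
P = 1025 * 9.81^2 * 1.93^2 * 12.59 / (32 * pi)
P = 1025 * 96.2361 * 3.7249 * 12.59 / 100.53096
P = 46015.31 W/m

46015.31


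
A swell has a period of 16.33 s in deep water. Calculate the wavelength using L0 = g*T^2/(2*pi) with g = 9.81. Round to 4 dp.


L0 = g * T^2 / (2 * pi)
L0 = 9.81 * 16.33^2 / (2 * pi)
L0 = 9.81 * 266.6689 / 6.28319
L0 = 2616.0219 / 6.28319
L0 = 416.3528 m

416.3528


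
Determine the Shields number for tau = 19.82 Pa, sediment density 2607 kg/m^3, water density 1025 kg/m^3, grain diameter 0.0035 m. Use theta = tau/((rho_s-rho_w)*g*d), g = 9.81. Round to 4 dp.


theta = tau / ((rho_s - rho_w) * g * d)
rho_s - rho_w = 2607 - 1025 = 1582
Denominator = 1582 * 9.81 * 0.0035 = 54.317970
theta = 19.82 / 54.317970
theta = 0.3649

0.3649


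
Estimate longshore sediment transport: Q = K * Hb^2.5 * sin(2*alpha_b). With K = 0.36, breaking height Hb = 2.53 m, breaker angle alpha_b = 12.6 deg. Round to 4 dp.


Q = K * Hb^2.5 * sin(2 * alpha_b)
Hb^2.5 = 2.53^2.5 = 10.181255
sin(2 * 12.6) = sin(25.2) = 0.425779
Q = 0.36 * 10.181255 * 0.425779
Q = 1.5606 m^3/s

1.5606


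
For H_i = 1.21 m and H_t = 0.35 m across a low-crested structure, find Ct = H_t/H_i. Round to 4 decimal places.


Ct = H_t / H_i
Ct = 0.35 / 1.21
Ct = 0.2893

0.2893


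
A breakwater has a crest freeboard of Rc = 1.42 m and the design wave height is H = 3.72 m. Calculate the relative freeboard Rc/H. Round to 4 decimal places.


Relative freeboard = Rc / H
= 1.42 / 3.72
= 0.3817

0.3817


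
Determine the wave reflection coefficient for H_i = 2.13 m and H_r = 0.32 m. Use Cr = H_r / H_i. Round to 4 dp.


Cr = H_r / H_i
Cr = 0.32 / 2.13
Cr = 0.1502

0.1502


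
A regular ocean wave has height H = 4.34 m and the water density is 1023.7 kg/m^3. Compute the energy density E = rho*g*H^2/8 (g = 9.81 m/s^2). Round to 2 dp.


E = (1/8) * rho * g * H^2
E = (1/8) * 1023.7 * 9.81 * 4.34^2
E = 0.125 * 1023.7 * 9.81 * 18.8356
E = 23644.56 J/m^2

23644.56


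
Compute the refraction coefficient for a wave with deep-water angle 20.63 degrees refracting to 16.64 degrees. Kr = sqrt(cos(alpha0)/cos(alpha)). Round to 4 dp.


Kr = sqrt(cos(alpha0) / cos(alpha))
cos(20.63) = 0.935875
cos(16.64) = 0.958123
Kr = sqrt(0.935875 / 0.958123)
Kr = sqrt(0.976780)
Kr = 0.9883

0.9883


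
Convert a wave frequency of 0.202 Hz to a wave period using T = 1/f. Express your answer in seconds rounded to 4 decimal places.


T = 1 / f
T = 1 / 0.202
T = 4.9505 s

4.9505


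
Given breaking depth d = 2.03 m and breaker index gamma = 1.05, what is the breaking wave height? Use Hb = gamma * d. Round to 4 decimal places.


Hb = gamma * d
Hb = 1.05 * 2.03
Hb = 2.1315 m

2.1315


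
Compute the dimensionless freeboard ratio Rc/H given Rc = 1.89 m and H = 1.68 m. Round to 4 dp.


Relative freeboard = Rc / H
= 1.89 / 1.68
= 1.1250

1.1250


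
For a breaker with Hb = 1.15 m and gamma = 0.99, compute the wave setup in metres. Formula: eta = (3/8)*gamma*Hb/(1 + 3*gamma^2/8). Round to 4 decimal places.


eta = (3/8) * gamma * Hb / (1 + 3*gamma^2/8)
Numerator = (3/8) * 0.99 * 1.15 = 0.426937
Denominator = 1 + 3*0.99^2/8 = 1 + 0.367538 = 1.367538
eta = 0.426937 / 1.367538
eta = 0.3122 m

0.3122


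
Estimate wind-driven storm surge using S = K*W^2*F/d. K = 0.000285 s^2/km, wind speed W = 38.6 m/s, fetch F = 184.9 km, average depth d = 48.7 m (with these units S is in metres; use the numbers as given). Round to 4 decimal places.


S = K * W^2 * F / d
W^2 = 38.6^2 = 1489.96
S = 0.000285 * 1489.96 * 184.9 / 48.7
Numerator = 0.000285 * 1489.96 * 184.9 = 78.515677
S = 78.515677 / 48.7 = 1.6122 m

1.6122


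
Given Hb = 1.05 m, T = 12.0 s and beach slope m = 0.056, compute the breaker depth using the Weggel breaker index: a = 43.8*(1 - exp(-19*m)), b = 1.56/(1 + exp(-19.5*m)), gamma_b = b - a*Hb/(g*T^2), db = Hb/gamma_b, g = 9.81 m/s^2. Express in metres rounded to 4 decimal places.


a = 43.8 * (1 - exp(-19 * m))
exp(-19 * 0.056) = exp(-1.0640) = 0.345073
a = 43.8 * (1 - 0.345073) = 28.685813
b = 1.56 / (1 + exp(-19.5 * m))
exp(-19.5 * 0.056) = exp(-1.0920) = 0.335545
b = 1.56 / (1 + 0.335545) = 1.168063
Hb / (g * T^2) = 1.05 / (9.81 * 12.0^2) = 1.05 / 1412.6400 = 0.00074329
gamma_b = b - a * Hb/(g*T^2) = 1.168063 - 28.685813 * 0.00074329 = 1.146741
db = Hb / gamma_b = 1.05 / 1.146741
db = 0.9156 m

0.9156


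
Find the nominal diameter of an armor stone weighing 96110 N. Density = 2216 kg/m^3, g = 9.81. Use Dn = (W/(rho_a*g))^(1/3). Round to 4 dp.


V = W / (rho_a * g)
V = 96110 / (2216 * 9.81)
V = 96110 / 21738.96
V = 4.421095 m^3
Dn = V^(1/3) = 4.421095^(1/3)
Dn = 1.6413 m

1.6413


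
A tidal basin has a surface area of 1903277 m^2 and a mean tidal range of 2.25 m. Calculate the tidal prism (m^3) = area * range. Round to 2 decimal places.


Tidal prism = Area * Tidal range
P = 1903277 * 2.25
P = 4282373.25 m^3

4282373.25


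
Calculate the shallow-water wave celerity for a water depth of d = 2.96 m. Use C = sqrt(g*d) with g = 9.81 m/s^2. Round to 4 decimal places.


Using the shallow-water approximation:
C = sqrt(g * d) = sqrt(9.81 * 2.96)
C = sqrt(29.0376)
C = 5.3887 m/s

5.3887


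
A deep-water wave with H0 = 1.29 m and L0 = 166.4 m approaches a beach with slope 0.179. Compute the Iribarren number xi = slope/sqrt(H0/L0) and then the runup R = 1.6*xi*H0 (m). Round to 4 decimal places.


xi = slope / sqrt(H0/L0)
H0/L0 = 1.29/166.4 = 0.007752
sqrt(0.007752) = 0.088048
xi = 0.179 / 0.088048 = 2.032988
R = 1.6 * xi * H0 = 1.6 * 2.032988 * 1.29
R = 4.1961 m

4.1961


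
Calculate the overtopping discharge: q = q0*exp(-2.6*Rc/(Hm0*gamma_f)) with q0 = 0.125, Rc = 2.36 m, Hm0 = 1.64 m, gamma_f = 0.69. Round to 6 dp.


q = q0 * exp(-2.6 * Rc / (Hm0 * gamma_f))
Exponent = -2.6 * 2.36 / (1.64 * 0.69)
= -2.6 * 2.36 / 1.1316
= -5.422411
exp(-5.422411) = 0.004416
q = 0.125 * 0.004416
q = 0.000552 m^3/s/m

0.000552


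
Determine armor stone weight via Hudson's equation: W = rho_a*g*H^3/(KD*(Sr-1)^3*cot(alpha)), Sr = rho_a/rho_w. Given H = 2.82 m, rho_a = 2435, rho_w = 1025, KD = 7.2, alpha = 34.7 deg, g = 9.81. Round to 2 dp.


Sr = rho_a / rho_w = 2435 / 1025 = 2.375610
(Sr - 1) = 1.375610
(Sr - 1)^3 = 2.603069
cot(34.7) = 1 / tan(34.7) = 1 / 0.692433 = 1.444183
Numerator = 2435 * 9.81 * 2.82^3 = 535692.1692
Denominator = 7.2 * 2.603069 * 1.444183 = 27.067029
W = 535692.1692 / 27.067029
W = 19791.32 N

19791.32


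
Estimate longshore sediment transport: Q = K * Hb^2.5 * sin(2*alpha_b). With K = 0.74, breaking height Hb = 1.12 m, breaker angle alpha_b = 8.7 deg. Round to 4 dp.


Q = K * Hb^2.5 * sin(2 * alpha_b)
Hb^2.5 = 1.12^2.5 = 1.327532
sin(2 * 8.7) = sin(17.4) = 0.299041
Q = 0.74 * 1.327532 * 0.299041
Q = 0.2938 m^3/s

0.2938


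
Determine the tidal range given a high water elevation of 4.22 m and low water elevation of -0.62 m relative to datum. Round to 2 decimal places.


Tidal range = High water - Low water
Tidal range = 4.22 - (-0.62)
Tidal range = 4.84 m

4.84


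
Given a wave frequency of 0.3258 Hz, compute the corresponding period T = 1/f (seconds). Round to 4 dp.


T = 1 / f
T = 1 / 0.3258
T = 3.0694 s

3.0694


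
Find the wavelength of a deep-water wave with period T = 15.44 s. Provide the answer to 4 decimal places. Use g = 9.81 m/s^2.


L0 = g * T^2 / (2 * pi)
L0 = 9.81 * 15.44^2 / (2 * pi)
L0 = 9.81 * 238.3936 / 6.28319
L0 = 2338.6412 / 6.28319
L0 = 372.2063 m

372.2063


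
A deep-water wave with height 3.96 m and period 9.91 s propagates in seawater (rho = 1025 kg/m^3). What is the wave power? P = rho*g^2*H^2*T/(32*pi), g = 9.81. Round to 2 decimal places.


P = rho * g^2 * H^2 * T / (32 * pi)
P = 1025 * 9.81^2 * 3.96^2 * 9.91 / (32 * pi)
P = 1025 * 96.2361 * 15.6816 * 9.91 / 100.53096
P = 152484.62 W/m

152484.62


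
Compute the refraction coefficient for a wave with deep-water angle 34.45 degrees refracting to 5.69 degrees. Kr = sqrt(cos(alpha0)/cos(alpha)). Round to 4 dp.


Kr = sqrt(cos(alpha0) / cos(alpha))
cos(34.45) = 0.824620
cos(5.69) = 0.995073
Kr = sqrt(0.824620 / 0.995073)
Kr = sqrt(0.828703)
Kr = 0.9103

0.9103


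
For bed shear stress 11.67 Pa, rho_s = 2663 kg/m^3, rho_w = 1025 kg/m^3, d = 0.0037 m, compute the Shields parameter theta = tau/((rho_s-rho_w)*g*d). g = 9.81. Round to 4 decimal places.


theta = tau / ((rho_s - rho_w) * g * d)
rho_s - rho_w = 2663 - 1025 = 1638
Denominator = 1638 * 9.81 * 0.0037 = 59.454486
theta = 11.67 / 59.454486
theta = 0.1963

0.1963


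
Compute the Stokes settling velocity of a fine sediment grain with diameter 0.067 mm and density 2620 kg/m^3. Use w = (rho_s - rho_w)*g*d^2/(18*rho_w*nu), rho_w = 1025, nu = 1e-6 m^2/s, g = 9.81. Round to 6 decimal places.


w = (rho_s - rho_w) * g * d^2 / (18 * rho_w * nu)
d = 0.067 mm = 0.000067 m
rho_s - rho_w = 2620 - 1025 = 1595
Numerator = 1595 * 9.81 * (0.000067)^2 = 0.000070239159
Denominator = 18 * 1025 * 1e-6 = 0.018450
w = 0.003807 m/s

0.003807


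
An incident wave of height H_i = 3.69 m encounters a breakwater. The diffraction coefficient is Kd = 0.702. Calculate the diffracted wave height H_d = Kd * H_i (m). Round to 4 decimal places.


H_d = Kd * H_i
H_d = 0.702 * 3.69
H_d = 2.5904 m

2.5904


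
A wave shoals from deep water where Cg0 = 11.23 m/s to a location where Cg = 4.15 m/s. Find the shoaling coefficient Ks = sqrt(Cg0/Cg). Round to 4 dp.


Ks = sqrt(Cg0 / Cg)
Ks = sqrt(11.23 / 4.15)
Ks = sqrt(2.7060)
Ks = 1.6450

1.6450


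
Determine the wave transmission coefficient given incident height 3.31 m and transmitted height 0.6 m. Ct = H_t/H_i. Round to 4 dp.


Ct = H_t / H_i
Ct = 0.6 / 3.31
Ct = 0.1813

0.1813


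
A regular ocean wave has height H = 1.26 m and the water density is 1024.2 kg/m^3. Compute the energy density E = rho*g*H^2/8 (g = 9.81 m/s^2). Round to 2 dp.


E = (1/8) * rho * g * H^2
E = (1/8) * 1024.2 * 9.81 * 1.26^2
E = 0.125 * 1024.2 * 9.81 * 1.5876
E = 1993.91 J/m^2

1993.91


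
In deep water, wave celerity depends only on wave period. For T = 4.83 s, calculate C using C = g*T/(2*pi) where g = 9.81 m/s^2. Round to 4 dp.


We use the deep-water celerity formula:
C = g * T / (2 * pi)
C = 9.81 * 4.83 / (2 * 3.14159...)
C = 47.382300 / 6.283185
C = 7.5411 m/s

7.5411


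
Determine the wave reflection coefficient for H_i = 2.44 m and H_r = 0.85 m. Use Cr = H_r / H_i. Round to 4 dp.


Cr = H_r / H_i
Cr = 0.85 / 2.44
Cr = 0.3484

0.3484


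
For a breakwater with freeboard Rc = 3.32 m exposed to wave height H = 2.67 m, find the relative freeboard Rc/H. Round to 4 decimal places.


Relative freeboard = Rc / H
= 3.32 / 2.67
= 1.2434

1.2434


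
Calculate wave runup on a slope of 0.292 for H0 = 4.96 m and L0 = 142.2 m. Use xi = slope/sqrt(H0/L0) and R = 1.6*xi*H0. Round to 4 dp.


xi = slope / sqrt(H0/L0)
H0/L0 = 4.96/142.2 = 0.034880
sqrt(0.034880) = 0.186763
xi = 0.292 / 0.186763 = 1.563478
R = 1.6 * xi * H0 = 1.6 * 1.563478 * 4.96
R = 12.4078 m

12.4078


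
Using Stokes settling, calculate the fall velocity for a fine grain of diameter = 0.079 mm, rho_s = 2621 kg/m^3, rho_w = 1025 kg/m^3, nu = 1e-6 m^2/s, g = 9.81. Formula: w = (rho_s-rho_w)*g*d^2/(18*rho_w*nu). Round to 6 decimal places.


w = (rho_s - rho_w) * g * d^2 / (18 * rho_w * nu)
d = 0.079 mm = 0.000079 m
rho_s - rho_w = 2621 - 1025 = 1596
Numerator = 1596 * 9.81 * (0.000079)^2 = 0.000097713839
Denominator = 18 * 1025 * 1e-6 = 0.018450
w = 0.005296 m/s

0.005296


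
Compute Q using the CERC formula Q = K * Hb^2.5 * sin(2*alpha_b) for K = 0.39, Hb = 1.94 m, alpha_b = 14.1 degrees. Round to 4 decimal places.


Q = K * Hb^2.5 * sin(2 * alpha_b)
Hb^2.5 = 1.94^2.5 = 5.242088
sin(2 * 14.1) = sin(28.2) = 0.472551
Q = 0.39 * 5.242088 * 0.472551
Q = 0.9661 m^3/s

0.9661


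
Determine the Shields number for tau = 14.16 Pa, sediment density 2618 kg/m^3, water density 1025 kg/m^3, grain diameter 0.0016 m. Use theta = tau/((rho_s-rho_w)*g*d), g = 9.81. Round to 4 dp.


theta = tau / ((rho_s - rho_w) * g * d)
rho_s - rho_w = 2618 - 1025 = 1593
Denominator = 1593 * 9.81 * 0.0016 = 25.003728
theta = 14.16 / 25.003728
theta = 0.5663

0.5663


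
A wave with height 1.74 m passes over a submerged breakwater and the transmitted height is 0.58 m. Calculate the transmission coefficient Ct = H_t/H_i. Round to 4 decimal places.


Ct = H_t / H_i
Ct = 0.58 / 1.74
Ct = 0.3333

0.3333


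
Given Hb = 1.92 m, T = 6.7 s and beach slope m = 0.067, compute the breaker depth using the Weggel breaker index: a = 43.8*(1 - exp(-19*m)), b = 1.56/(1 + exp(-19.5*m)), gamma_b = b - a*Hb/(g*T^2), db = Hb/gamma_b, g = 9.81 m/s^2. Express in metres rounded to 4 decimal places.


a = 43.8 * (1 - exp(-19 * m))
exp(-19 * 0.067) = exp(-1.2730) = 0.279990
a = 43.8 * (1 - 0.279990) = 31.536421
b = 1.56 / (1 + exp(-19.5 * m))
exp(-19.5 * 0.067) = exp(-1.3065) = 0.270766
b = 1.56 / (1 + 0.270766) = 1.227606
Hb / (g * T^2) = 1.92 / (9.81 * 6.7^2) = 1.92 / 440.3709 = 0.00435996
gamma_b = b - a * Hb/(g*T^2) = 1.227606 - 31.536421 * 0.00435996 = 1.090108
db = Hb / gamma_b = 1.92 / 1.090108
db = 1.7613 m

1.7613


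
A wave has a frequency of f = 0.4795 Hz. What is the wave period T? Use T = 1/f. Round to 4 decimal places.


T = 1 / f
T = 1 / 0.4795
T = 2.0855 s

2.0855


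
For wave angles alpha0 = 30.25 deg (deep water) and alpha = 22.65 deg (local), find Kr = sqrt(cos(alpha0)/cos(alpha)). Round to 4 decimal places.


Kr = sqrt(cos(alpha0) / cos(alpha))
cos(30.25) = 0.863836
cos(22.65) = 0.922875
Kr = sqrt(0.863836 / 0.922875)
Kr = sqrt(0.936027)
Kr = 0.9675

0.9675


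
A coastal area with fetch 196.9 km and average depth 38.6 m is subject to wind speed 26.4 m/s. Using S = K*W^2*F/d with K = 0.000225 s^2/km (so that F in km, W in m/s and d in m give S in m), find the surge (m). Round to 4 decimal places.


S = K * W^2 * F / d
W^2 = 26.4^2 = 696.96
S = 0.000225 * 696.96 * 196.9 / 38.6
Numerator = 0.000225 * 696.96 * 196.9 = 30.877070
S = 30.877070 / 38.6 = 0.7999 m

0.7999


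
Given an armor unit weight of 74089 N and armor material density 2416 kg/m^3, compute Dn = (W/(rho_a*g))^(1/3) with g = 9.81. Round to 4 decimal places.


V = W / (rho_a * g)
V = 74089 / (2416 * 9.81)
V = 74089 / 23700.96
V = 3.125992 m^3
Dn = V^(1/3) = 3.125992^(1/3)
Dn = 1.4622 m

1.4622


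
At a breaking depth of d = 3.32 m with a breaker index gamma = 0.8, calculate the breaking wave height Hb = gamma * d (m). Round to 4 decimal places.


Hb = gamma * d
Hb = 0.8 * 3.32
Hb = 2.6560 m

2.6560


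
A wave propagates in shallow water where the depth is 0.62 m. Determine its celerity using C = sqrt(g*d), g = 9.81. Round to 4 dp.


Using the shallow-water approximation:
C = sqrt(g * d) = sqrt(9.81 * 0.62)
C = sqrt(6.0822)
C = 2.4662 m/s

2.4662


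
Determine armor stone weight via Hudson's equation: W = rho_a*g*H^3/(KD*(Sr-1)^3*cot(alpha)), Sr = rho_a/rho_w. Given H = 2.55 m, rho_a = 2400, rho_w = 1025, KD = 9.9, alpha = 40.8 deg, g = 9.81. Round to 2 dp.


Sr = rho_a / rho_w = 2400 / 1025 = 2.341463
(Sr - 1) = 1.341463
(Sr - 1)^3 = 2.413996
cot(40.8) = 1 / tan(40.8) = 1 / 0.863177 = 1.158511
Numerator = 2400 * 9.81 * 2.55^3 = 390391.8930
Denominator = 9.9 * 2.413996 * 1.158511 = 27.686746
W = 390391.8930 / 27.686746
W = 14100.32 N

14100.32


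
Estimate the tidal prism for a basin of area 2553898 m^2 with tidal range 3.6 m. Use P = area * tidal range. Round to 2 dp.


Tidal prism = Area * Tidal range
P = 2553898 * 3.6
P = 9194032.80 m^3

9194032.80


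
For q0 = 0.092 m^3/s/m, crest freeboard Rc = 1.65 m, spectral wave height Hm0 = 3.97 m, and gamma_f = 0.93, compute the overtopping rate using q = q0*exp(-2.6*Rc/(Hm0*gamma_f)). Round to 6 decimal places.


q = q0 * exp(-2.6 * Rc / (Hm0 * gamma_f))
Exponent = -2.6 * 1.65 / (3.97 * 0.93)
= -2.6 * 1.65 / 3.6921
= -1.161940
exp(-1.161940) = 0.312878
q = 0.092 * 0.312878
q = 0.028785 m^3/s/m

0.028785


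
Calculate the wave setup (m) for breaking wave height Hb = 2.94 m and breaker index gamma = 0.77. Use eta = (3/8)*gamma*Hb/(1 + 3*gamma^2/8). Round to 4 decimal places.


eta = (3/8) * gamma * Hb / (1 + 3*gamma^2/8)
Numerator = (3/8) * 0.77 * 2.94 = 0.848925
Denominator = 1 + 3*0.77^2/8 = 1 + 0.222338 = 1.222338
eta = 0.848925 / 1.222338
eta = 0.6945 m

0.6945


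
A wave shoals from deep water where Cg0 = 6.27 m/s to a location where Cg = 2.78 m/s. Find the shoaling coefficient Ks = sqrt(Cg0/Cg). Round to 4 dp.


Ks = sqrt(Cg0 / Cg)
Ks = sqrt(6.27 / 2.78)
Ks = sqrt(2.2554)
Ks = 1.5018

1.5018


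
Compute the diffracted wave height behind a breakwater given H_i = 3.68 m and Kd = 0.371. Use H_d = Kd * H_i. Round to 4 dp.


H_d = Kd * H_i
H_d = 0.371 * 3.68
H_d = 1.3653 m

1.3653


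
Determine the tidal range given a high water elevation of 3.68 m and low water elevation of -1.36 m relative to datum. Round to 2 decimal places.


Tidal range = High water - Low water
Tidal range = 3.68 - (-1.36)
Tidal range = 5.04 m

5.04


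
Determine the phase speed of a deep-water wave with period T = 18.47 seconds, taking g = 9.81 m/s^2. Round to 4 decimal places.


We use the deep-water celerity formula:
C = g * T / (2 * pi)
C = 9.81 * 18.47 / (2 * 3.14159...)
C = 181.190700 / 6.283185
C = 28.8374 m/s

28.8374
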